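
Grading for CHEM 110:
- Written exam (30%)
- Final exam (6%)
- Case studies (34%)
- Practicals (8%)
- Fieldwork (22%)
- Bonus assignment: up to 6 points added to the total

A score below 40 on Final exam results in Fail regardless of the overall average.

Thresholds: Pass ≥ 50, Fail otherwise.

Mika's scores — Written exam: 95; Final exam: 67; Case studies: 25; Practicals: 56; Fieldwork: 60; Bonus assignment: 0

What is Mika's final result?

Pass

Final exam score 67 ≥ 40: minimum met.
Weighted total:
  Written exam 95 × 0.3 = 28.5
  Final exam 67 × 0.06 = 4.02
  Case studies 25 × 0.34 = 8.5
  Practicals 56 × 0.08 = 4.48
  Fieldwork 60 × 0.22 = 13.2
Sum = 58.7
Bonus assignment: 58.7 + 0 = 58.7
58.7 ≥ 50 → Pass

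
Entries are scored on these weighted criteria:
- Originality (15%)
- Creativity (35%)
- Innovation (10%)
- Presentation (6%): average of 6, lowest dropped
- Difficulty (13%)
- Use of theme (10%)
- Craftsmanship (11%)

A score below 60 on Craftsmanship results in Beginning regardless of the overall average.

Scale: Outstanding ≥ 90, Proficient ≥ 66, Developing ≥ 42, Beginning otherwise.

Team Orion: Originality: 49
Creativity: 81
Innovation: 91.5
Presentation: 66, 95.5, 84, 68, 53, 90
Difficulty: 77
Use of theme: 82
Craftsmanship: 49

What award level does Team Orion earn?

Beginning

Presentation: drop 53 → average of remaining 5 = 403.5/5 = 80.7
Craftsmanship score 49 < 60: minimum not met.
Weighted total:
  Originality 49 × 0.15 = 7.35
  Creativity 81 × 0.35 = 28.35
  Innovation 91.5 × 0.1 = 9.15
  Presentation 80.7 × 0.06 = 4.842
  Difficulty 77 × 0.13 = 10.01
  Use of theme 82 × 0.1 = 8.2
  Craftsmanship 49 × 0.11 = 5.39
Sum = 73.292
Because the Craftsmanship minimum was not met, the result is Beginning.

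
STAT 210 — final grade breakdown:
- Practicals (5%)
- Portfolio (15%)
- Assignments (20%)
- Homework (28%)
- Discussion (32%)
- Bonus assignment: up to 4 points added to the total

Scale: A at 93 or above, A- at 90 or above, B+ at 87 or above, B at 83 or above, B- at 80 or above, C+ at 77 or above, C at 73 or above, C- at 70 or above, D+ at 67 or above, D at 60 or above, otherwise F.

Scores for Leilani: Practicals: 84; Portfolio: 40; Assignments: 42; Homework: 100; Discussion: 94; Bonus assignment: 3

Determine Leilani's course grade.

C+

Weighted total:
  Practicals 84 × 0.05 = 4.2
  Portfolio 40 × 0.15 = 6
  Assignments 42 × 0.2 = 8.4
  Homework 100 × 0.28 = 28
  Discussion 94 × 0.32 = 30.08
Sum = 76.68
Bonus assignment: 76.68 + 3 = 79.68
79.68 is ≥ 77 and < 80 → C+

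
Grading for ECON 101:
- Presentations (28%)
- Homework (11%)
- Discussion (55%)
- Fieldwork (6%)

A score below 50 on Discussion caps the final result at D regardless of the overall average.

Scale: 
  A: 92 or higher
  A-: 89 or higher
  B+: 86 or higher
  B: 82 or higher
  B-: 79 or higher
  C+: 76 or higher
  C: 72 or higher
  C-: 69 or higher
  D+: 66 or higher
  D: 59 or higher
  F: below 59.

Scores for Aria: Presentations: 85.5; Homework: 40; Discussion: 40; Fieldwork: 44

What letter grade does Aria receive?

Discussion score 40 < 50: minimum not met.
Weighted total:
  Presentations 85.5 × 0.28 = 23.94
  Homework 40 × 0.11 = 4.4
  Discussion 40 × 0.55 = 22
  Fieldwork 44 × 0.06 = 2.64
Sum = 52.98
52.98 would be F; cap at D applies → F.

F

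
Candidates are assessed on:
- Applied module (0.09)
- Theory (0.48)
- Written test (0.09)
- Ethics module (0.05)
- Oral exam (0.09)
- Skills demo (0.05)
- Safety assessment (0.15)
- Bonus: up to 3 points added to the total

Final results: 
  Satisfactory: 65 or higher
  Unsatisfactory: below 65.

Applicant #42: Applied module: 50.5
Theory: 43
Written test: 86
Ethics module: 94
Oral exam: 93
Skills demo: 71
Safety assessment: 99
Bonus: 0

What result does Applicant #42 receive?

Unsatisfactory

Weighted total:
  Applied module 50.5 × 0.09 = 4.545
  Theory 43 × 0.48 = 20.64
  Written test 86 × 0.09 = 7.74
  Ethics module 94 × 0.05 = 4.7
  Oral exam 93 × 0.09 = 8.37
  Skills demo 71 × 0.05 = 3.55
  Safety assessment 99 × 0.15 = 14.85
Sum = 64.395
Bonus: 64.395 + 0 = 64.395
64.395 < 65 → Unsatisfactory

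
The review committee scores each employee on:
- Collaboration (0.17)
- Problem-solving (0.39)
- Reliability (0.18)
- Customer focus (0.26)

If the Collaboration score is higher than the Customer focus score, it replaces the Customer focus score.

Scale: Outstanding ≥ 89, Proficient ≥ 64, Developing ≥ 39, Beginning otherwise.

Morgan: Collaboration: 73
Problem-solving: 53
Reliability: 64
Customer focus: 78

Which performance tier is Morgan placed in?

Proficient

Collaboration (73) ≤ Customer focus (78), so Customer focus stays at 78.
Weighted total:
  Collaboration 73 × 0.17 = 12.41
  Problem-solving 53 × 0.39 = 20.67
  Reliability 64 × 0.18 = 11.52
  Customer focus 78 × 0.26 = 20.28
Sum = 64.88
64.88 is ≥ 64 and < 89 → Proficient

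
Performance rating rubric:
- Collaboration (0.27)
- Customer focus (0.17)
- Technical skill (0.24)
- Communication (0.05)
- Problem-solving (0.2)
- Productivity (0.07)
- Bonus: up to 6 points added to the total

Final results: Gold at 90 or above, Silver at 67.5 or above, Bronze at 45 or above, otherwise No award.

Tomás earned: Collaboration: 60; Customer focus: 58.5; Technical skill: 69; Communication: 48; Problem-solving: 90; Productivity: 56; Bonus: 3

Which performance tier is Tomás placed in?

Weighted total:
  Collaboration 60 × 0.27 = 16.2
  Customer focus 58.5 × 0.17 = 9.945
  Technical skill 69 × 0.24 = 16.56
  Communication 48 × 0.05 = 2.4
  Problem-solving 90 × 0.2 = 18
  Productivity 56 × 0.07 = 3.92
Sum = 67.025
Bonus: 67.025 + 3 = 70.025
70.025 is ≥ 67.5 and < 90 → Silver

Silver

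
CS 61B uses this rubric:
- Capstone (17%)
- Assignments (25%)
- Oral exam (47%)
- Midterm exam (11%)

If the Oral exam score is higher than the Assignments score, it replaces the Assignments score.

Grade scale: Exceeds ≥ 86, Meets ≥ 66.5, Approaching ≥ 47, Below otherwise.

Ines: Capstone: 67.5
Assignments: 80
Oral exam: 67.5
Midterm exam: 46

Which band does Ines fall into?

Meets

Oral exam (67.5) ≤ Assignments (80), so Assignments stays at 80.
Weighted total:
  Capstone 67.5 × 0.17 = 11.475
  Assignments 80 × 0.25 = 20
  Oral exam 67.5 × 0.47 = 31.725
  Midterm exam 46 × 0.11 = 5.06
Sum = 68.26
68.26 is ≥ 66.5 and < 86 → Meets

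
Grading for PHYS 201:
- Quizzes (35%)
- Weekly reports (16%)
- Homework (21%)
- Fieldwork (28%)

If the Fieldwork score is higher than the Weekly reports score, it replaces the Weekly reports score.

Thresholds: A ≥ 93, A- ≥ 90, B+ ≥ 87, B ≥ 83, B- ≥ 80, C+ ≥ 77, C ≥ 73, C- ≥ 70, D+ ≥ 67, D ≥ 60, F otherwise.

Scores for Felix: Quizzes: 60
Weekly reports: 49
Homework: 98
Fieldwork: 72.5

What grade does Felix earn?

Fieldwork (72.5) > Weekly reports (49), so Weekly reports counts as 72.5.
Weighted total:
  Quizzes 60 × 0.35 = 21
  Weekly reports 72.5 × 0.16 = 11.6
  Homework 98 × 0.21 = 20.58
  Fieldwork 72.5 × 0.28 = 20.3
Sum = 73.48
73.48 is ≥ 73 and < 77 → C

C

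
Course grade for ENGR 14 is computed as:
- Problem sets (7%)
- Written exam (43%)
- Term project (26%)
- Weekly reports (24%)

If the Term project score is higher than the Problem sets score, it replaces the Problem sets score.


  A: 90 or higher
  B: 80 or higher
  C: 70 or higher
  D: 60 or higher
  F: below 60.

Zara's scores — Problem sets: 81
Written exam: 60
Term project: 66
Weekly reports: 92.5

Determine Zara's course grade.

Term project (66) ≤ Problem sets (81), so Problem sets stays at 81.
Weighted total:
  Problem sets 81 × 0.07 = 5.67
  Written exam 60 × 0.43 = 25.8
  Term project 66 × 0.26 = 17.16
  Weekly reports 92.5 × 0.24 = 22.2
Sum = 70.83
70.83 is ≥ 70 and < 80 → C

C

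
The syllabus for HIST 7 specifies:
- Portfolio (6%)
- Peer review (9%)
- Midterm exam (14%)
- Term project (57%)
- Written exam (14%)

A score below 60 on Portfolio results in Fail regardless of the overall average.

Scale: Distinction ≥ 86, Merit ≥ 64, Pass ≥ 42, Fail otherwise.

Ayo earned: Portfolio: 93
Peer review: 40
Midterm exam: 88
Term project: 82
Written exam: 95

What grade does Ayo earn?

Merit

Portfolio score 93 ≥ 60: minimum met.
Weighted total:
  Portfolio 93 × 0.06 = 5.58
  Peer review 40 × 0.09 = 3.6
  Midterm exam 88 × 0.14 = 12.32
  Term project 82 × 0.57 = 46.74
  Written exam 95 × 0.14 = 13.3
Sum = 81.54
81.54 is ≥ 64 and < 86 → Merit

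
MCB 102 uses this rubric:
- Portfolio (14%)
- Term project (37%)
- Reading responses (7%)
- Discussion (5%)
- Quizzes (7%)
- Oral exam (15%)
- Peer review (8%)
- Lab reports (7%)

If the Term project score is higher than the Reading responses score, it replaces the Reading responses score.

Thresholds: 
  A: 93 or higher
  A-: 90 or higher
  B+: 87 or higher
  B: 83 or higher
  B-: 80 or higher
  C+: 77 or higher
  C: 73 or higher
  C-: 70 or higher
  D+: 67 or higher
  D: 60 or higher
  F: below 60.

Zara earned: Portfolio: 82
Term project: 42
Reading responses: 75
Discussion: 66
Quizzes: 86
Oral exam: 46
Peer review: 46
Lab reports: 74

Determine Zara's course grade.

Term project (42) ≤ Reading responses (75), so Reading responses stays at 75.
Weighted total:
  Portfolio 82 × 0.14 = 11.48
  Term project 42 × 0.37 = 15.54
  Reading responses 75 × 0.07 = 5.25
  Discussion 66 × 0.05 = 3.3
  Quizzes 86 × 0.07 = 6.02
  Oral exam 46 × 0.15 = 6.9
  Peer review 46 × 0.08 = 3.68
  Lab reports 74 × 0.07 = 5.18
Sum = 57.35
57.35 < 60 → F

F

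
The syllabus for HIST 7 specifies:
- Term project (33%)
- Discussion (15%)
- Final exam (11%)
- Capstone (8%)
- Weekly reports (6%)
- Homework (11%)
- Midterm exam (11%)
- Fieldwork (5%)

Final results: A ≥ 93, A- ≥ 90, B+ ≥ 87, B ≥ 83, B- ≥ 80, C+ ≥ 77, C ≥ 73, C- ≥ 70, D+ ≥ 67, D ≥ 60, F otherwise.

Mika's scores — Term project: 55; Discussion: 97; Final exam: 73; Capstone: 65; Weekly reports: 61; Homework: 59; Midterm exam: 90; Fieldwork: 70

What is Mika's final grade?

D+

Weighted total:
  Term project 55 × 0.33 = 18.15
  Discussion 97 × 0.15 = 14.55
  Final exam 73 × 0.11 = 8.03
  Capstone 65 × 0.08 = 5.2
  Weekly reports 61 × 0.06 = 3.66
  Homework 59 × 0.11 = 6.49
  Midterm exam 90 × 0.11 = 9.9
  Fieldwork 70 × 0.05 = 3.5
Sum = 69.48
69.48 is ≥ 67 and < 70 → D+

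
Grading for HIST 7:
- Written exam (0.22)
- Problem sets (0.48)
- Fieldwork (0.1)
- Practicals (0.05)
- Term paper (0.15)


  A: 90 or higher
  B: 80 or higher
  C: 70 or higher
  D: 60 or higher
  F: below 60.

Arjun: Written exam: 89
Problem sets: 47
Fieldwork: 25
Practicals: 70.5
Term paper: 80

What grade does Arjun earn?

Weighted total:
  Written exam 89 × 0.22 = 19.58
  Problem sets 47 × 0.48 = 22.56
  Fieldwork 25 × 0.1 = 2.5
  Practicals 70.5 × 0.05 = 3.525
  Term paper 80 × 0.15 = 12
Sum = 60.165
60.165 is ≥ 60 and < 70 → D

D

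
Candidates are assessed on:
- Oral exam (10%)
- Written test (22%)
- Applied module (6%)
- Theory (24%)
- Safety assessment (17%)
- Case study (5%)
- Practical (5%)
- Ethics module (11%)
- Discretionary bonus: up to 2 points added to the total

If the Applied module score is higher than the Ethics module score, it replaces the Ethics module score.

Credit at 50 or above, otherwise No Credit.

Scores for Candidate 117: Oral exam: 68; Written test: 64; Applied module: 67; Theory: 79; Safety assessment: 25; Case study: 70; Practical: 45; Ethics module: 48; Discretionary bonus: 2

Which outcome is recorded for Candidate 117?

Credit

Applied module (67) > Ethics module (48), so Ethics module counts as 67.
Weighted total:
  Oral exam 68 × 0.1 = 6.8
  Written test 64 × 0.22 = 14.08
  Applied module 67 × 0.06 = 4.02
  Theory 79 × 0.24 = 18.96
  Safety assessment 25 × 0.17 = 4.25
  Case study 70 × 0.05 = 3.5
  Practical 45 × 0.05 = 2.25
  Ethics module 67 × 0.11 = 7.37
Sum = 61.23
Discretionary bonus: 61.23 + 2 = 63.23
63.23 ≥ 50 → Credit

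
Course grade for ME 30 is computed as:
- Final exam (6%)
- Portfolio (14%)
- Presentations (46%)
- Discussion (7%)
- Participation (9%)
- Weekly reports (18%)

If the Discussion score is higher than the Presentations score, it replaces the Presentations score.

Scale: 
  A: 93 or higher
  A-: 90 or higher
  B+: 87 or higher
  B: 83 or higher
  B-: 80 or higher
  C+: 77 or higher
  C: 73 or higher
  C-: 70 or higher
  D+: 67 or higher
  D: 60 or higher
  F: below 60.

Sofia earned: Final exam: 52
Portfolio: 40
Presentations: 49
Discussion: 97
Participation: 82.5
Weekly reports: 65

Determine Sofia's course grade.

C+

Discussion (97) > Presentations (49), so Presentations counts as 97.
Weighted total:
  Final exam 52 × 0.06 = 3.12
  Portfolio 40 × 0.14 = 5.6
  Presentations 97 × 0.46 = 44.62
  Discussion 97 × 0.07 = 6.79
  Participation 82.5 × 0.09 = 7.425
  Weekly reports 65 × 0.18 = 11.7
Sum = 79.255
79.255 is ≥ 77 and < 80 → C+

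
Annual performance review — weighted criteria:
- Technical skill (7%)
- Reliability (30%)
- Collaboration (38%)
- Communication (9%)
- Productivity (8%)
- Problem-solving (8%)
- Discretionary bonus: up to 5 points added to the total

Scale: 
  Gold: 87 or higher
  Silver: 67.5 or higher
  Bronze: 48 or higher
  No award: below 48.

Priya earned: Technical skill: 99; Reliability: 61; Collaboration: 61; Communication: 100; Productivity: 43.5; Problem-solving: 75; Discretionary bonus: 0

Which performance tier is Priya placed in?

Bronze

Weighted total:
  Technical skill 99 × 0.07 = 6.93
  Reliability 61 × 0.3 = 18.3
  Collaboration 61 × 0.38 = 23.18
  Communication 100 × 0.09 = 9
  Productivity 43.5 × 0.08 = 3.48
  Problem-solving 75 × 0.08 = 6
Sum = 66.89
Discretionary bonus: 66.89 + 0 = 66.89
66.89 is ≥ 48 and < 67.5 → Bronze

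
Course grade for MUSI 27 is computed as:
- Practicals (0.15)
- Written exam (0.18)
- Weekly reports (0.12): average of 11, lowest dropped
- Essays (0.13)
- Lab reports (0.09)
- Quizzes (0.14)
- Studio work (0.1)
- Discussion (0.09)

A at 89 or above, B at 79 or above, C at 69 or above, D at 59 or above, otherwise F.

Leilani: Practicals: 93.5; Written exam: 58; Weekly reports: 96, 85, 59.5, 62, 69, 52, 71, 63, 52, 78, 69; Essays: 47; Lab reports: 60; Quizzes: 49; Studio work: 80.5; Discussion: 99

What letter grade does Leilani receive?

Weekly reports: drop 52 → average of remaining 10 = 704.5/10 = 70.45
Weighted total:
  Practicals 93.5 × 0.15 = 14.025
  Written exam 58 × 0.18 = 10.44
  Weekly reports 70.45 × 0.12 = 8.454
  Essays 47 × 0.13 = 6.11
  Lab reports 60 × 0.09 = 5.4
  Quizzes 49 × 0.14 = 6.86
  Studio work 80.5 × 0.1 = 8.05
  Discussion 99 × 0.09 = 8.91
Sum = 68.249
68.249 is ≥ 59 and < 69 → D

D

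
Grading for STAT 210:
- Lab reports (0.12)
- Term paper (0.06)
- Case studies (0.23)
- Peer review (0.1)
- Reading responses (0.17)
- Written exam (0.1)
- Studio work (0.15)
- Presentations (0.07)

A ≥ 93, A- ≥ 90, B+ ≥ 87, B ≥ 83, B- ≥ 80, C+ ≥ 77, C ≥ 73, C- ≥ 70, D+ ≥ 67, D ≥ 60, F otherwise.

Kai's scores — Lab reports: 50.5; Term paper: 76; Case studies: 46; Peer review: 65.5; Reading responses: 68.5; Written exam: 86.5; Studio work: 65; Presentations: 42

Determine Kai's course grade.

Weighted total:
  Lab reports 50.5 × 0.12 = 6.06
  Term paper 76 × 0.06 = 4.56
  Case studies 46 × 0.23 = 10.58
  Peer review 65.5 × 0.1 = 6.55
  Reading responses 68.5 × 0.17 = 11.645
  Written exam 86.5 × 0.1 = 8.65
  Studio work 65 × 0.15 = 9.75
  Presentations 42 × 0.07 = 2.94
Sum = 60.735
60.735 is ≥ 60 and < 67 → D

D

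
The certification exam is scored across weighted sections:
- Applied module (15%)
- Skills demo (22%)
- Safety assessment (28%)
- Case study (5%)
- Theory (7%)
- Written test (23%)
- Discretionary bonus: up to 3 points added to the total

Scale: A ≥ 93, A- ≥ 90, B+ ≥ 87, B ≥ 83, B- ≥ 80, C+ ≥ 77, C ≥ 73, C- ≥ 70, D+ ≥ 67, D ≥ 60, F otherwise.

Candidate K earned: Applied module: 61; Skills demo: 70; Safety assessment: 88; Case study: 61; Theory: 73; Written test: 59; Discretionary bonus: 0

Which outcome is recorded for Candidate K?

C-

Weighted total:
  Applied module 61 × 0.15 = 9.15
  Skills demo 70 × 0.22 = 15.4
  Safety assessment 88 × 0.28 = 24.64
  Case study 61 × 0.05 = 3.05
  Theory 73 × 0.07 = 5.11
  Written test 59 × 0.23 = 13.57
Sum = 70.92
Discretionary bonus: 70.92 + 0 = 70.92
70.92 is ≥ 70 and < 73 → C-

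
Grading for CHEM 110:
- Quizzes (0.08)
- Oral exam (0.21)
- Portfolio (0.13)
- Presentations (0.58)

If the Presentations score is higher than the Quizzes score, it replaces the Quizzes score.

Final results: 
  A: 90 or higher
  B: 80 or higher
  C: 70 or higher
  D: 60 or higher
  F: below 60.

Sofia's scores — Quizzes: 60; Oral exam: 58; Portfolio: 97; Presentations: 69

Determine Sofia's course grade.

Presentations (69) > Quizzes (60), so Quizzes counts as 69.
Weighted total:
  Quizzes 69 × 0.08 = 5.52
  Oral exam 58 × 0.21 = 12.18
  Portfolio 97 × 0.13 = 12.61
  Presentations 69 × 0.58 = 40.02
Sum = 70.33
70.33 is ≥ 70 and < 80 → C

C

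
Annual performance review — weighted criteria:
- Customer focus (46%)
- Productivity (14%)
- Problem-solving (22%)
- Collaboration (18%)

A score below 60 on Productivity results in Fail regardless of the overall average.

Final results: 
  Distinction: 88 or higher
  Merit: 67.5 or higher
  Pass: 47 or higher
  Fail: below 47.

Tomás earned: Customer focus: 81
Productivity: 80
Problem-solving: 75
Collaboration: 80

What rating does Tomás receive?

Merit

Productivity score 80 ≥ 60: minimum met.
Weighted total:
  Customer focus 81 × 0.46 = 37.26
  Productivity 80 × 0.14 = 11.2
  Problem-solving 75 × 0.22 = 16.5
  Collaboration 80 × 0.18 = 14.4
Sum = 79.36
79.36 is ≥ 67.5 and < 88 → Merit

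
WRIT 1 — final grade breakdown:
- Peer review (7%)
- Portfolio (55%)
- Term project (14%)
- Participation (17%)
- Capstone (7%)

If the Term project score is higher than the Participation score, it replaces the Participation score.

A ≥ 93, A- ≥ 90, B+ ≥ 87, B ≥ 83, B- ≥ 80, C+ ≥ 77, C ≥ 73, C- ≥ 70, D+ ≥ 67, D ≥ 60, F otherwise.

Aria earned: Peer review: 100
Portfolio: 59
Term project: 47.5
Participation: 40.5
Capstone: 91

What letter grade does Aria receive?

D

Term project (47.5) > Participation (40.5), so Participation counts as 47.5.
Weighted total:
  Peer review 100 × 0.07 = 7
  Portfolio 59 × 0.55 = 32.45
  Term project 47.5 × 0.14 = 6.65
  Participation 47.5 × 0.17 = 8.075
  Capstone 91 × 0.07 = 6.37
Sum = 60.545
60.545 is ≥ 60 and < 67 → D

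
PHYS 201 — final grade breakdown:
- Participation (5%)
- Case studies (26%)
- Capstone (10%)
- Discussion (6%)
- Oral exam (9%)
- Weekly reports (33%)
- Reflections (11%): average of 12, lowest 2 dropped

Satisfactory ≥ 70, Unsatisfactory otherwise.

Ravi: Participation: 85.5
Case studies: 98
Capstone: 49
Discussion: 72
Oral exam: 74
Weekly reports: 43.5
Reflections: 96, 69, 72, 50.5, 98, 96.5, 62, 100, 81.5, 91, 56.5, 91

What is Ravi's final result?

Unsatisfactory

Reflections: drop 50.5, 56.5 → average of remaining 10 = 857/10 = 85.7
Weighted total:
  Participation 85.5 × 0.05 = 4.275
  Case studies 98 × 0.26 = 25.48
  Capstone 49 × 0.1 = 4.9
  Discussion 72 × 0.06 = 4.32
  Oral exam 74 × 0.09 = 6.66
  Weekly reports 43.5 × 0.33 = 14.355
  Reflections 85.7 × 0.11 = 9.427
Sum = 69.417
69.417 < 70 → Unsatisfactory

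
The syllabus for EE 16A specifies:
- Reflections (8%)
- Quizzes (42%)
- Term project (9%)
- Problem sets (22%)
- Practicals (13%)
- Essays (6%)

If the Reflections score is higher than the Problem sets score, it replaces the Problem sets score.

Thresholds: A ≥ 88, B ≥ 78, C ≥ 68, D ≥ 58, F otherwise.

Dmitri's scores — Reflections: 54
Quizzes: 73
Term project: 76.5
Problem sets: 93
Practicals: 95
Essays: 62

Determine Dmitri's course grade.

B

Reflections (54) ≤ Problem sets (93), so Problem sets stays at 93.
Weighted total:
  Reflections 54 × 0.08 = 4.32
  Quizzes 73 × 0.42 = 30.66
  Term project 76.5 × 0.09 = 6.885
  Problem sets 93 × 0.22 = 20.46
  Practicals 95 × 0.13 = 12.35
  Essays 62 × 0.06 = 3.72
Sum = 78.395
78.395 is ≥ 78 and < 88 → B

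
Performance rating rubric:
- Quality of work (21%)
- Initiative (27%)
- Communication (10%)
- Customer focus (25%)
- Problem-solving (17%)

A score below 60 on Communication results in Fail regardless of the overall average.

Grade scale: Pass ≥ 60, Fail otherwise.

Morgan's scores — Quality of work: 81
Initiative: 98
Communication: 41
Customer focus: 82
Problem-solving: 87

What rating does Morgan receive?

Communication score 41 < 60: minimum not met.
Weighted total:
  Quality of work 81 × 0.21 = 17.01
  Initiative 98 × 0.27 = 26.46
  Communication 41 × 0.1 = 4.1
  Customer focus 82 × 0.25 = 20.5
  Problem-solving 87 × 0.17 = 14.79
Sum = 82.86
Because the Communication minimum was not met, the result is Fail.

Fail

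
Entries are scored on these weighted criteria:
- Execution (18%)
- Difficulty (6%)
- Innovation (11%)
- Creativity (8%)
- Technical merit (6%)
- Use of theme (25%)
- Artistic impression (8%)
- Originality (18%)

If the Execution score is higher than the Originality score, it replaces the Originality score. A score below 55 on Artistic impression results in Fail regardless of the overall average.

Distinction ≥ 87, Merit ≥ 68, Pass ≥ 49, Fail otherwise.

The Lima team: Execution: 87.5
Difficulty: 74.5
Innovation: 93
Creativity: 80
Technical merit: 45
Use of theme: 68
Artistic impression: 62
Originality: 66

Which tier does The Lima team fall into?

Execution (87.5) > Originality (66), so Originality counts as 87.5.
Artistic impression score 62 ≥ 55: minimum met.
Weighted total:
  Execution 87.5 × 0.18 = 15.75
  Difficulty 74.5 × 0.06 = 4.47
  Innovation 93 × 0.11 = 10.23
  Creativity 80 × 0.08 = 6.4
  Technical merit 45 × 0.06 = 2.7
  Use of theme 68 × 0.25 = 17
  Artistic impression 62 × 0.08 = 4.96
  Originality 87.5 × 0.18 = 15.75
Sum = 77.26
77.26 is ≥ 68 and < 87 → Merit

Merit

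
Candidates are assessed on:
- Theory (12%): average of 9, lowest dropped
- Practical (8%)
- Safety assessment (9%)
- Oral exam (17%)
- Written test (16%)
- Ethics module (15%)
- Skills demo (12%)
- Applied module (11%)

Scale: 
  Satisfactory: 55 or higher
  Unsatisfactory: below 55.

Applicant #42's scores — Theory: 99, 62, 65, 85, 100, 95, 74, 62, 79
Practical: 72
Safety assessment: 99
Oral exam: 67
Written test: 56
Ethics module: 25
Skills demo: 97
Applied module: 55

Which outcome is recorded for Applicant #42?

Satisfactory

Theory: drop 62 → average of remaining 8 = 659/8 = 82.375
Weighted total:
  Theory 82.375 × 0.12 = 9.885
  Practical 72 × 0.08 = 5.76
  Safety assessment 99 × 0.09 = 8.91
  Oral exam 67 × 0.17 = 11.39
  Written test 56 × 0.16 = 8.96
  Ethics module 25 × 0.15 = 3.75
  Skills demo 97 × 0.12 = 11.64
  Applied module 55 × 0.11 = 6.05
Sum = 66.345
66.345 ≥ 55 → Satisfactory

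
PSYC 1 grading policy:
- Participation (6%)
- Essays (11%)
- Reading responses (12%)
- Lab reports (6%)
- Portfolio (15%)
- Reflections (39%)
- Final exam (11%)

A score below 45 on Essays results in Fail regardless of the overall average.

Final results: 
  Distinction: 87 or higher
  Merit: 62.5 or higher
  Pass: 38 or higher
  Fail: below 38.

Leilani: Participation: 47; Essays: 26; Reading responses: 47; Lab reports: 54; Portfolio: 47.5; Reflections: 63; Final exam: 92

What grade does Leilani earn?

Essays score 26 < 45: minimum not met.
Weighted total:
  Participation 47 × 0.06 = 2.82
  Essays 26 × 0.11 = 2.86
  Reading responses 47 × 0.12 = 5.64
  Lab reports 54 × 0.06 = 3.24
  Portfolio 47.5 × 0.15 = 7.125
  Reflections 63 × 0.39 = 24.57
  Final exam 92 × 0.11 = 10.12
Sum = 56.375
Because the Essays minimum was not met, the result is Fail.

Fail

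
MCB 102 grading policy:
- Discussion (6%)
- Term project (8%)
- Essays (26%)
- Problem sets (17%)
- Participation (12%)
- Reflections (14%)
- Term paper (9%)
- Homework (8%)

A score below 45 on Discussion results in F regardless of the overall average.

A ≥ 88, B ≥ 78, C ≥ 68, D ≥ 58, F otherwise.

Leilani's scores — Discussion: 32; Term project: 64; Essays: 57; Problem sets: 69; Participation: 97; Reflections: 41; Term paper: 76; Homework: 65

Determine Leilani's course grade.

Discussion score 32 < 45: minimum not met.
Weighted total:
  Discussion 32 × 0.06 = 1.92
  Term project 64 × 0.08 = 5.12
  Essays 57 × 0.26 = 14.82
  Problem sets 69 × 0.17 = 11.73
  Participation 97 × 0.12 = 11.64
  Reflections 41 × 0.14 = 5.74
  Term paper 76 × 0.09 = 6.84
  Homework 65 × 0.08 = 5.2
Sum = 63.01
Because the Discussion minimum was not met, the result is F.

F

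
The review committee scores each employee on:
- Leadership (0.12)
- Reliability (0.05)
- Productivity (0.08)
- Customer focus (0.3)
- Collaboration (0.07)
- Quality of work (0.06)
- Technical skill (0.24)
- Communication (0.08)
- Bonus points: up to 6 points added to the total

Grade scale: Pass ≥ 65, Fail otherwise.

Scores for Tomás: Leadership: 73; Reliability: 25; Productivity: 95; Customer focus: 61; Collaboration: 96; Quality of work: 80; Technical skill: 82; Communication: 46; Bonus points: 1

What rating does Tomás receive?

Weighted total:
  Leadership 73 × 0.12 = 8.76
  Reliability 25 × 0.05 = 1.25
  Productivity 95 × 0.08 = 7.6
  Customer focus 61 × 0.3 = 18.3
  Collaboration 96 × 0.07 = 6.72
  Quality of work 80 × 0.06 = 4.8
  Technical skill 82 × 0.24 = 19.68
  Communication 46 × 0.08 = 3.68
Sum = 70.79
Bonus points: 70.79 + 1 = 71.79
71.79 ≥ 65 → Pass

Pass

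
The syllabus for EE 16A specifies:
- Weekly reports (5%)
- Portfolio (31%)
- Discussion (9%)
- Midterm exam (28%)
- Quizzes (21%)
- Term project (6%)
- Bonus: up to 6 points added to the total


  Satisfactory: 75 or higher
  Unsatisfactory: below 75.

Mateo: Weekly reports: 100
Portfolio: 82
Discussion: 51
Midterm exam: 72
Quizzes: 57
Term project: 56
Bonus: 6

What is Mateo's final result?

Satisfactory

Weighted total:
  Weekly reports 100 × 0.05 = 5
  Portfolio 82 × 0.31 = 25.42
  Discussion 51 × 0.09 = 4.59
  Midterm exam 72 × 0.28 = 20.16
  Quizzes 57 × 0.21 = 11.97
  Term project 56 × 0.06 = 3.36
Sum = 70.5
Bonus: 70.5 + 6 = 76.5
76.5 ≥ 75 → Satisfactory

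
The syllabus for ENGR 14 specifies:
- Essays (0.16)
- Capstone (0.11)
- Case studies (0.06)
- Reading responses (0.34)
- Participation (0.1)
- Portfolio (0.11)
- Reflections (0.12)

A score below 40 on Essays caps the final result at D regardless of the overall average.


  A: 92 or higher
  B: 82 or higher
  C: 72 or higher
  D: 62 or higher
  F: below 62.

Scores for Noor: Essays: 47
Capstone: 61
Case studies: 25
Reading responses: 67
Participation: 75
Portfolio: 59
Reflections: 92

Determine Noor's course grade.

D

Essays score 47 ≥ 40: minimum met.
Weighted total:
  Essays 47 × 0.16 = 7.52
  Capstone 61 × 0.11 = 6.71
  Case studies 25 × 0.06 = 1.5
  Reading responses 67 × 0.34 = 22.78
  Participation 75 × 0.1 = 7.5
  Portfolio 59 × 0.11 = 6.49
  Reflections 92 × 0.12 = 11.04
Sum = 63.54
63.54 is ≥ 62 and < 72 → D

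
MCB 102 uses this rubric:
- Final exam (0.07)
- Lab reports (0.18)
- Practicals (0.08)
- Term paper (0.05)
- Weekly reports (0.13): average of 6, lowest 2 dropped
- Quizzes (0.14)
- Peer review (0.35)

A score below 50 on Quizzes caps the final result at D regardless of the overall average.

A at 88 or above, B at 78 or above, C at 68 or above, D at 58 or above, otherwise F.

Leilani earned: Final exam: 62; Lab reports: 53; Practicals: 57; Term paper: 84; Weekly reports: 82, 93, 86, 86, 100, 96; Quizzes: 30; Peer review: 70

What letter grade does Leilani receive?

Weekly reports: drop 82, 86 → average of remaining 4 = 375/4 = 93.75
Quizzes score 30 < 50: minimum not met.
Weighted total:
  Final exam 62 × 0.07 = 4.34
  Lab reports 53 × 0.18 = 9.54
  Practicals 57 × 0.08 = 4.56
  Term paper 84 × 0.05 = 4.2
  Weekly reports 93.75 × 0.13 = 12.1875
  Quizzes 30 × 0.14 = 4.2
  Peer review 70 × 0.35 = 24.5
Sum = 63.5275
63.5275 would be D; cap at D applies → D.

D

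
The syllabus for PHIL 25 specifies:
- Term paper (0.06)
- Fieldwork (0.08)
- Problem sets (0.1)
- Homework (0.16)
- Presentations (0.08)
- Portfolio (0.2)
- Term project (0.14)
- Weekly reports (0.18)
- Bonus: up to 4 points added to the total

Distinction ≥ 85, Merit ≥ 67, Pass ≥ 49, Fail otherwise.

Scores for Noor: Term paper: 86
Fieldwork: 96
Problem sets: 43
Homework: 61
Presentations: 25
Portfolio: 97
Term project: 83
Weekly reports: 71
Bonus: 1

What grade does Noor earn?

Weighted total:
  Term paper 86 × 0.06 = 5.16
  Fieldwork 96 × 0.08 = 7.68
  Problem sets 43 × 0.1 = 4.3
  Homework 61 × 0.16 = 9.76
  Presentations 25 × 0.08 = 2
  Portfolio 97 × 0.2 = 19.4
  Term project 83 × 0.14 = 11.62
  Weekly reports 71 × 0.18 = 12.78
Sum = 72.7
Bonus: 72.7 + 1 = 73.7
73.7 is ≥ 67 and < 85 → Merit

Merit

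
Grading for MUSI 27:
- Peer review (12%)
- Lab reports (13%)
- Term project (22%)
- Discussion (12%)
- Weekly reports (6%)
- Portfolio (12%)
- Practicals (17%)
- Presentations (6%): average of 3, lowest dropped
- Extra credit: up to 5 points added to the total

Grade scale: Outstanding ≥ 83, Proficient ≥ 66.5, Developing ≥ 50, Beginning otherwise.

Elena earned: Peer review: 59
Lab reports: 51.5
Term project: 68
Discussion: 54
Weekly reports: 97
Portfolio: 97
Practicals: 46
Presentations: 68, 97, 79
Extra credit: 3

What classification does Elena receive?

Proficient

Presentations: drop 68 → average of remaining 2 = 176/2 = 88
Weighted total:
  Peer review 59 × 0.12 = 7.08
  Lab reports 51.5 × 0.13 = 6.695
  Term project 68 × 0.22 = 14.96
  Discussion 54 × 0.12 = 6.48
  Weekly reports 97 × 0.06 = 5.82
  Portfolio 97 × 0.12 = 11.64
  Practicals 46 × 0.17 = 7.82
  Presentations 88 × 0.06 = 5.28
Sum = 65.775
Extra credit: 65.775 + 3 = 68.775
68.775 is ≥ 66.5 and < 83 → Proficient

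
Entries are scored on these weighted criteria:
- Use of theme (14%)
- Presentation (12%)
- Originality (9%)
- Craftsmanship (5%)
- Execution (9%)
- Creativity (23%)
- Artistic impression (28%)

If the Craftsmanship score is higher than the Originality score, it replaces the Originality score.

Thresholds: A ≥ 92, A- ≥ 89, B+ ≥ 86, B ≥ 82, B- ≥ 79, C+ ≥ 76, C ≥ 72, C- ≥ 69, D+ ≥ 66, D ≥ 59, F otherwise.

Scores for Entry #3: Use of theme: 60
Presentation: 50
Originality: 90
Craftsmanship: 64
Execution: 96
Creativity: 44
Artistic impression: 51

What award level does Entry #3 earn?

F

Craftsmanship (64) ≤ Originality (90), so Originality stays at 90.
Weighted total:
  Use of theme 60 × 0.14 = 8.4
  Presentation 50 × 0.12 = 6
  Originality 90 × 0.09 = 8.1
  Craftsmanship 64 × 0.05 = 3.2
  Execution 96 × 0.09 = 8.64
  Creativity 44 × 0.23 = 10.12
  Artistic impression 51 × 0.28 = 14.28
Sum = 58.74
58.74 < 59 → F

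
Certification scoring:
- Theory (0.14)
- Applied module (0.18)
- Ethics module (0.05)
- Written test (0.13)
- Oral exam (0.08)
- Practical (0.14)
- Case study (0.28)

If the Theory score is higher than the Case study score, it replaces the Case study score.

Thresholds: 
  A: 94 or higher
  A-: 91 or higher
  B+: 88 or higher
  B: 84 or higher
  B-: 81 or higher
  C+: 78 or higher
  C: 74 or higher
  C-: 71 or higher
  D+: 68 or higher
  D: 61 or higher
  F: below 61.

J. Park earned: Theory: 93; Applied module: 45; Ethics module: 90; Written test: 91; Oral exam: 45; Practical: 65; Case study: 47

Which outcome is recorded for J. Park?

Theory (93) > Case study (47), so Case study counts as 93.
Weighted total:
  Theory 93 × 0.14 = 13.02
  Applied module 45 × 0.18 = 8.1
  Ethics module 90 × 0.05 = 4.5
  Written test 91 × 0.13 = 11.83
  Oral exam 45 × 0.08 = 3.6
  Practical 65 × 0.14 = 9.1
  Case study 93 × 0.28 = 26.04
Sum = 76.19
76.19 is ≥ 74 and < 78 → C

C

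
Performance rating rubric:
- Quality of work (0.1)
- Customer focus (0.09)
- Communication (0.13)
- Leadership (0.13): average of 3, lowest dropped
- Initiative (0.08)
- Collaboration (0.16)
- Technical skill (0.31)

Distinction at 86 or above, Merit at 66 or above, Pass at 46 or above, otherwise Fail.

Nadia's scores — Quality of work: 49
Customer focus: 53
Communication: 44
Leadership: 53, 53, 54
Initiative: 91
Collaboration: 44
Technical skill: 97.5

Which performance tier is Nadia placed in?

Merit

Leadership: drop 53 → average of remaining 2 = 107/2 = 53.5
Weighted total:
  Quality of work 49 × 0.1 = 4.9
  Customer focus 53 × 0.09 = 4.77
  Communication 44 × 0.13 = 5.72
  Leadership 53.5 × 0.13 = 6.955
  Initiative 91 × 0.08 = 7.28
  Collaboration 44 × 0.16 = 7.04
  Technical skill 97.5 × 0.31 = 30.225
Sum = 66.89
66.89 is ≥ 66 and < 86 → Merit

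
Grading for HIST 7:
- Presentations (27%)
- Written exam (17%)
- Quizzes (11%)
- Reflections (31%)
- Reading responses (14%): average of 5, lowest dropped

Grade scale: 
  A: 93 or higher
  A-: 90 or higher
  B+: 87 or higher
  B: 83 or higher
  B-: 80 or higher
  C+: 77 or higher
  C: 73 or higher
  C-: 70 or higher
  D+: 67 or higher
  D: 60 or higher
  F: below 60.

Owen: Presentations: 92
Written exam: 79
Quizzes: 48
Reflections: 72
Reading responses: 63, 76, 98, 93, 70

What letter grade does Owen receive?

Reading responses: drop 63 → average of remaining 4 = 337/4 = 84.25
Weighted total:
  Presentations 92 × 0.27 = 24.84
  Written exam 79 × 0.17 = 13.43
  Quizzes 48 × 0.11 = 5.28
  Reflections 72 × 0.31 = 22.32
  Reading responses 84.25 × 0.14 = 11.795
Sum = 77.665
77.665 is ≥ 77 and < 80 → C+

C+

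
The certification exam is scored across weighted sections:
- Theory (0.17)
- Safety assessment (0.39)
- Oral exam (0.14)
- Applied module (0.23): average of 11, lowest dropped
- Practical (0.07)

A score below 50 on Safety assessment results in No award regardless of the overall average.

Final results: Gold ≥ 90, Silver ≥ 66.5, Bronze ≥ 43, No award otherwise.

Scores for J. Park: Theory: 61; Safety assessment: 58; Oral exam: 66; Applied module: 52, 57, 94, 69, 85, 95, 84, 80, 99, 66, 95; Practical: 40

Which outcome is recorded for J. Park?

Bronze

Applied module: drop 52 → average of remaining 10 = 824/10 = 82.4
Safety assessment score 58 ≥ 50: minimum met.
Weighted total:
  Theory 61 × 0.17 = 10.37
  Safety assessment 58 × 0.39 = 22.62
  Oral exam 66 × 0.14 = 9.24
  Applied module 82.4 × 0.23 = 18.952
  Practical 40 × 0.07 = 2.8
Sum = 63.982
63.982 is ≥ 43 and < 66.5 → Bronze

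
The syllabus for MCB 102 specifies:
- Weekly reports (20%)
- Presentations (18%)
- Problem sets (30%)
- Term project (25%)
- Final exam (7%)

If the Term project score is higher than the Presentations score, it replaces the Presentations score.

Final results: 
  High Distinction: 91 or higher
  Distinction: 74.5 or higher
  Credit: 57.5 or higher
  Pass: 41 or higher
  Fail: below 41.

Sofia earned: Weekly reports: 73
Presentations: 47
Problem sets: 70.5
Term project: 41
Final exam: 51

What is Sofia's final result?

Term project (41) ≤ Presentations (47), so Presentations stays at 47.
Weighted total:
  Weekly reports 73 × 0.2 = 14.6
  Presentations 47 × 0.18 = 8.46
  Problem sets 70.5 × 0.3 = 21.15
  Term project 41 × 0.25 = 10.25
  Final exam 51 × 0.07 = 3.57
Sum = 58.03
58.03 is ≥ 57.5 and < 74.5 → Credit

Credit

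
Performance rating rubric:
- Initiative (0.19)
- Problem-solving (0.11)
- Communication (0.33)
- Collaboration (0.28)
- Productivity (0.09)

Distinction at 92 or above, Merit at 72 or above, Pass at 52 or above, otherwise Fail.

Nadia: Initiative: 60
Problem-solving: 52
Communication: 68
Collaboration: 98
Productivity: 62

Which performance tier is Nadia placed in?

Weighted total:
  Initiative 60 × 0.19 = 11.4
  Problem-solving 52 × 0.11 = 5.72
  Communication 68 × 0.33 = 22.44
  Collaboration 98 × 0.28 = 27.44
  Productivity 62 × 0.09 = 5.58
Sum = 72.58
72.58 is ≥ 72 and < 92 → Merit

Merit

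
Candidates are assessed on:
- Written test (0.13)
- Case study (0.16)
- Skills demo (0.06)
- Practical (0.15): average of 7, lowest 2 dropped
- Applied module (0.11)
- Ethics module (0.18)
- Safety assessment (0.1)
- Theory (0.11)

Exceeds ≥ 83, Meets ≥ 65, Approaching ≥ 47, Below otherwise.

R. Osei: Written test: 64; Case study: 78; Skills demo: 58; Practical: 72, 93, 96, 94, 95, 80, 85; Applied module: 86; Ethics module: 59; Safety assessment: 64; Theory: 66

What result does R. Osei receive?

Practical: drop 72, 80 → average of remaining 5 = 463/5 = 92.6
Weighted total:
  Written test 64 × 0.13 = 8.32
  Case study 78 × 0.16 = 12.48
  Skills demo 58 × 0.06 = 3.48
  Practical 92.6 × 0.15 = 13.89
  Applied module 86 × 0.11 = 9.46
  Ethics module 59 × 0.18 = 10.62
  Safety assessment 64 × 0.1 = 6.4
  Theory 66 × 0.11 = 7.26
Sum = 71.91
71.91 is ≥ 65 and < 83 → Meets

Meets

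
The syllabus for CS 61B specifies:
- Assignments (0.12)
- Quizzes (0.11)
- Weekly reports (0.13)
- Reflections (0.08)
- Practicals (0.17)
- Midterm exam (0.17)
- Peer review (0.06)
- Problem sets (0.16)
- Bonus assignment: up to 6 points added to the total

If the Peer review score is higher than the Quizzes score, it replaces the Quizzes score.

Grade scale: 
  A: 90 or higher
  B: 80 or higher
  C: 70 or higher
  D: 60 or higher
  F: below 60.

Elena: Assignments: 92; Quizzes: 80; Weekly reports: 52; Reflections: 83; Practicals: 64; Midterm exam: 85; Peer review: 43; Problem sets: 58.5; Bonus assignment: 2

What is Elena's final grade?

Peer review (43) ≤ Quizzes (80), so Quizzes stays at 80.
Weighted total:
  Assignments 92 × 0.12 = 11.04
  Quizzes 80 × 0.11 = 8.8
  Weekly reports 52 × 0.13 = 6.76
  Reflections 83 × 0.08 = 6.64
  Practicals 64 × 0.17 = 10.88
  Midterm exam 85 × 0.17 = 14.45
  Peer review 43 × 0.06 = 2.58
  Problem sets 58.5 × 0.16 = 9.36
Sum = 70.51
Bonus assignment: 70.51 + 2 = 72.51
72.51 is ≥ 70 and < 80 → C

C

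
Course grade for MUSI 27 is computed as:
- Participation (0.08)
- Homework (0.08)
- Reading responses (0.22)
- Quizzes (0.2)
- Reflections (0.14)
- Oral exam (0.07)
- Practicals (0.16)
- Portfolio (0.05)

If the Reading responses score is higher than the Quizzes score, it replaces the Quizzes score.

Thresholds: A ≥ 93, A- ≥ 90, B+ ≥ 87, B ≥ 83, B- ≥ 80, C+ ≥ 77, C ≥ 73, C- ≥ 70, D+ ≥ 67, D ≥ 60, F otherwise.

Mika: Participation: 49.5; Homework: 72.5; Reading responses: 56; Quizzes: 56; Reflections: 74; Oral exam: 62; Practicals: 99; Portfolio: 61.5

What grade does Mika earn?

Reading responses (56) ≤ Quizzes (56), so Quizzes stays at 56.
Weighted total:
  Participation 49.5 × 0.08 = 3.96
  Homework 72.5 × 0.08 = 5.8
  Reading responses 56 × 0.22 = 12.32
  Quizzes 56 × 0.2 = 11.2
  Reflections 74 × 0.14 = 10.36
  Oral exam 62 × 0.07 = 4.34
  Practicals 99 × 0.16 = 15.84
  Portfolio 61.5 × 0.05 = 3.075
Sum = 66.895
66.895 is ≥ 60 and < 67 → D

D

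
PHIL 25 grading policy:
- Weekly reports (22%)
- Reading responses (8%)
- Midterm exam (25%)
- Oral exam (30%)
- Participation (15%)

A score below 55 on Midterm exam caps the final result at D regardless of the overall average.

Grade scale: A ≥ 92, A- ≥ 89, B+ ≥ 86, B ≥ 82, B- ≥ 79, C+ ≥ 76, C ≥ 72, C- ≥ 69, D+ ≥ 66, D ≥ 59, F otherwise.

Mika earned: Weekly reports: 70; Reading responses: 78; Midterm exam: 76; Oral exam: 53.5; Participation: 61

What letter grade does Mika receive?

D

Midterm exam score 76 ≥ 55: minimum met.
Weighted total:
  Weekly reports 70 × 0.22 = 15.4
  Reading responses 78 × 0.08 = 6.24
  Midterm exam 76 × 0.25 = 19
  Oral exam 53.5 × 0.3 = 16.05
  Participation 61 × 0.15 = 9.15
Sum = 65.84
65.84 is ≥ 59 and < 66 → D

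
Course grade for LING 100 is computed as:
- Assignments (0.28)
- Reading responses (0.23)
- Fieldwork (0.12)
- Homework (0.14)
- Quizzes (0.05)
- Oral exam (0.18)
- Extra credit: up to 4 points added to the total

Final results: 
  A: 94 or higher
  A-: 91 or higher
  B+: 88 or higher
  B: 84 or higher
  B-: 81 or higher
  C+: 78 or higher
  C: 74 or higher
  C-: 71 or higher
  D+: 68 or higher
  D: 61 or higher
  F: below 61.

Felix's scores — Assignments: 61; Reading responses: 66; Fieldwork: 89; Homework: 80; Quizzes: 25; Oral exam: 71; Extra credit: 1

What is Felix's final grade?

Weighted total:
  Assignments 61 × 0.28 = 17.08
  Reading responses 66 × 0.23 = 15.18
  Fieldwork 89 × 0.12 = 10.68
  Homework 80 × 0.14 = 11.2
  Quizzes 25 × 0.05 = 1.25
  Oral exam 71 × 0.18 = 12.78
Sum = 68.17
Extra credit: 68.17 + 1 = 69.17
69.17 is ≥ 68 and < 71 → D+

D+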